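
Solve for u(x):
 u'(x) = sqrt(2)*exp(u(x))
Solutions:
 u(x) = log(-1/(C1 + sqrt(2)*x))


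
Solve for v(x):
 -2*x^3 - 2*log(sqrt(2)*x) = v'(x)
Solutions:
 v(x) = C1 - x^4/2 - 2*x*log(x) - x*log(2) + 2*x


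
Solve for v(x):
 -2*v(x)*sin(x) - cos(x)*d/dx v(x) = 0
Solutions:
 v(x) = C1*cos(x)^2


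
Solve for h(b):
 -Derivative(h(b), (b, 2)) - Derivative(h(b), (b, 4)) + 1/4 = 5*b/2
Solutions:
 h(b) = C1 + C2*b + C3*sin(b) + C4*cos(b) - 5*b^3/12 + b^2/8


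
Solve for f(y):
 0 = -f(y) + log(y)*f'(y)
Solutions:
 f(y) = C1*exp(li(y))


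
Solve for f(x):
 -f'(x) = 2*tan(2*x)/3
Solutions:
 f(x) = C1 + log(cos(2*x))/3


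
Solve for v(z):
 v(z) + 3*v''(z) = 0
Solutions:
 v(z) = C1*sin(sqrt(3)*z/3) + C2*cos(sqrt(3)*z/3)


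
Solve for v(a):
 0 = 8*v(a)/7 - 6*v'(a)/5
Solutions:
 v(a) = C1*exp(20*a/21)


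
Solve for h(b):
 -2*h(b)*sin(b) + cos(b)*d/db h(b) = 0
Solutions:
 h(b) = C1/cos(b)^2


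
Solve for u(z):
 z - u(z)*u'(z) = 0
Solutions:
 u(z) = -sqrt(C1 + z^2)
 u(z) = sqrt(C1 + z^2)


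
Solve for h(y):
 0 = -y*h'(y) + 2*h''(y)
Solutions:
 h(y) = C1 + C2*erfi(y/2)


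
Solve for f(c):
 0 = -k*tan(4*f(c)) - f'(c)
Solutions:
 f(c) = -asin(C1*exp(-4*c*k))/4 + pi/4
 f(c) = asin(C1*exp(-4*c*k))/4


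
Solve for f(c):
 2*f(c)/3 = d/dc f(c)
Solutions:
 f(c) = C1*exp(2*c/3)


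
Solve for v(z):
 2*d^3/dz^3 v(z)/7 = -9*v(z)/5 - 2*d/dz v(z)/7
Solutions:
 v(z) = C1*exp(z*(-10*20^(1/3)*3^(2/3)/(567 + sqrt(322689))^(1/3) + 150^(1/3)*(567 + sqrt(322689))^(1/3))/60)*sin(3^(1/6)*z*(30*20^(1/3)/(567 + sqrt(322689))^(1/3) + 3^(2/3)*50^(1/3)*(567 + sqrt(322689))^(1/3))/60) + C2*exp(z*(-10*20^(1/3)*3^(2/3)/(567 + sqrt(322689))^(1/3) + 150^(1/3)*(567 + sqrt(322689))^(1/3))/60)*cos(3^(1/6)*z*(30*20^(1/3)/(567 + sqrt(322689))^(1/3) + 3^(2/3)*50^(1/3)*(567 + sqrt(322689))^(1/3))/60) + C3*exp(-z*(-10*20^(1/3)*3^(2/3)/(567 + sqrt(322689))^(1/3) + 150^(1/3)*(567 + sqrt(322689))^(1/3))/30)


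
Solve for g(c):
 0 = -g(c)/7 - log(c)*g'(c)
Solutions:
 g(c) = C1*exp(-li(c)/7)


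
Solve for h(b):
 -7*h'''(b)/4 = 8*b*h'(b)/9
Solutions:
 h(b) = C1 + Integral(C2*airyai(-2*147^(1/3)*2^(2/3)*b/21) + C3*airybi(-2*147^(1/3)*2^(2/3)*b/21), b)


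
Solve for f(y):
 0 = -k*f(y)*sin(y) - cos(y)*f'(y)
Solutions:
 f(y) = C1*exp(k*log(cos(y)))


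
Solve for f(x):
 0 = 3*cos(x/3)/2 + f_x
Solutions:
 f(x) = C1 - 9*sin(x/3)/2


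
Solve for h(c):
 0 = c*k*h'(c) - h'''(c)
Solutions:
 h(c) = C1 + Integral(C2*airyai(c*k^(1/3)) + C3*airybi(c*k^(1/3)), c)


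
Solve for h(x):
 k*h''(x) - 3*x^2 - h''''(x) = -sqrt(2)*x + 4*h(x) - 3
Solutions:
 h(x) = C1*exp(-sqrt(2)*x*sqrt(k - sqrt(k^2 - 16))/2) + C2*exp(sqrt(2)*x*sqrt(k - sqrt(k^2 - 16))/2) + C3*exp(-sqrt(2)*x*sqrt(k + sqrt(k^2 - 16))/2) + C4*exp(sqrt(2)*x*sqrt(k + sqrt(k^2 - 16))/2) - 3*k/8 - 3*x^2/4 + sqrt(2)*x/4 + 3/4


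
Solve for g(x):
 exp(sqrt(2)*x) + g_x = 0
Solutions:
 g(x) = C1 - sqrt(2)*exp(sqrt(2)*x)/2


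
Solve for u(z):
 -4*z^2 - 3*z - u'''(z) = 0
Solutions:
 u(z) = C1 + C2*z + C3*z^2 - z^5/15 - z^4/8


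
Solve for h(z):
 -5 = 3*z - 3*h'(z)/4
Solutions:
 h(z) = C1 + 2*z^2 + 20*z/3


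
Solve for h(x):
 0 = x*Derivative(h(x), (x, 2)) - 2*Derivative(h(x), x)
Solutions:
 h(x) = C1 + C2*x^3


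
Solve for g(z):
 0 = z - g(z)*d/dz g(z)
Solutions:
 g(z) = -sqrt(C1 + z^2)
 g(z) = sqrt(C1 + z^2)


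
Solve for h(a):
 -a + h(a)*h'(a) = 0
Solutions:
 h(a) = -sqrt(C1 + a^2)
 h(a) = sqrt(C1 + a^2)


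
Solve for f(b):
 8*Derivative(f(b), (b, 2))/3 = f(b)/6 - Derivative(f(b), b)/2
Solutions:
 f(b) = C1*exp(b*(-3 + sqrt(73))/32) + C2*exp(-b*(3 + sqrt(73))/32)


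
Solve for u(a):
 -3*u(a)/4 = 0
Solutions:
 u(a) = 0


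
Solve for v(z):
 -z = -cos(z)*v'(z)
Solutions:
 v(z) = C1 + Integral(z/cos(z), z)


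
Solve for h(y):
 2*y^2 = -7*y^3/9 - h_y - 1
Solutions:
 h(y) = C1 - 7*y^4/36 - 2*y^3/3 - y


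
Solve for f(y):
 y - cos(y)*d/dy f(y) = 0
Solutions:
 f(y) = C1 + Integral(y/cos(y), y)


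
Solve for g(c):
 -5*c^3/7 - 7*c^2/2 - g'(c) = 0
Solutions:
 g(c) = C1 - 5*c^4/28 - 7*c^3/6


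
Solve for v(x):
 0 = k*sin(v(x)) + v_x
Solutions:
 v(x) = -acos((-C1 - exp(2*k*x))/(C1 - exp(2*k*x))) + 2*pi
 v(x) = acos((-C1 - exp(2*k*x))/(C1 - exp(2*k*x)))


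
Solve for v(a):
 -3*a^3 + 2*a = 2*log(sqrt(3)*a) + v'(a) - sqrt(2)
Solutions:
 v(a) = C1 - 3*a^4/4 + a^2 - 2*a*log(a) - a*log(3) + sqrt(2)*a + 2*a


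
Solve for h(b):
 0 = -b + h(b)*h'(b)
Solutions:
 h(b) = -sqrt(C1 + b^2)
 h(b) = sqrt(C1 + b^2)


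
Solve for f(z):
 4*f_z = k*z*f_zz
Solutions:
 f(z) = C1 + z^(((re(k) + 4)*re(k) + im(k)^2)/(re(k)^2 + im(k)^2))*(C2*sin(4*log(z)*Abs(im(k))/(re(k)^2 + im(k)^2)) + C3*cos(4*log(z)*im(k)/(re(k)^2 + im(k)^2)))


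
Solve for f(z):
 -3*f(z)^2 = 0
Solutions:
 f(z) = 0


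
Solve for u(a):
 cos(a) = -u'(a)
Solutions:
 u(a) = C1 - sin(a)


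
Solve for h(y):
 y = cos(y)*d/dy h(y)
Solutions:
 h(y) = C1 + Integral(y/cos(y), y)


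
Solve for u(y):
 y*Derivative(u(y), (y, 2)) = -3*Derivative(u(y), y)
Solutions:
 u(y) = C1 + C2/y^2


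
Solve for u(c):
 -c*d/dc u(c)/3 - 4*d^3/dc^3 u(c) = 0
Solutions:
 u(c) = C1 + Integral(C2*airyai(-18^(1/3)*c/6) + C3*airybi(-18^(1/3)*c/6), c)


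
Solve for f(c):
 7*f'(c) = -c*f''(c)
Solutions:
 f(c) = C1 + C2/c^6


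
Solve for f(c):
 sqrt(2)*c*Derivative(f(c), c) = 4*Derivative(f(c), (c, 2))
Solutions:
 f(c) = C1 + C2*erfi(2^(3/4)*c/4)


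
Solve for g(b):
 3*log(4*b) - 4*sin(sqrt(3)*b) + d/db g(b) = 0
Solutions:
 g(b) = C1 - 3*b*log(b) - 6*b*log(2) + 3*b - 4*sqrt(3)*cos(sqrt(3)*b)/3


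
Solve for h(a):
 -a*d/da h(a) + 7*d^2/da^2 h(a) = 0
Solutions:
 h(a) = C1 + C2*erfi(sqrt(14)*a/14)


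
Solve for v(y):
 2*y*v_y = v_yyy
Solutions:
 v(y) = C1 + Integral(C2*airyai(2^(1/3)*y) + C3*airybi(2^(1/3)*y), y)


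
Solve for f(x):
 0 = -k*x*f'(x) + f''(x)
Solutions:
 f(x) = Piecewise((-sqrt(2)*sqrt(pi)*C1*erf(sqrt(2)*x*sqrt(-k)/2)/(2*sqrt(-k)) - C2, (k > 0) | (k < 0)), (-C1*x - C2, True))


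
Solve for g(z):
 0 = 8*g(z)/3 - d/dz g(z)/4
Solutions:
 g(z) = C1*exp(32*z/3)


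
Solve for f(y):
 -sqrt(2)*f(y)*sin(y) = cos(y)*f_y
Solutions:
 f(y) = C1*cos(y)^(sqrt(2))


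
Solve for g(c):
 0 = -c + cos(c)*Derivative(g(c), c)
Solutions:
 g(c) = C1 + Integral(c/cos(c), c)


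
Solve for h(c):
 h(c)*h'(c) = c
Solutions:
 h(c) = -sqrt(C1 + c^2)
 h(c) = sqrt(C1 + c^2)


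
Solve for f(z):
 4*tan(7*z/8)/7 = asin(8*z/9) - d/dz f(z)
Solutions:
 f(z) = C1 + z*asin(8*z/9) + sqrt(81 - 64*z^2)/8 + 32*log(cos(7*z/8))/49


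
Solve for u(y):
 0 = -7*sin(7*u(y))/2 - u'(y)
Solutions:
 u(y) = -acos((-C1 - exp(49*y))/(C1 - exp(49*y)))/7 + 2*pi/7
 u(y) = acos((-C1 - exp(49*y))/(C1 - exp(49*y)))/7


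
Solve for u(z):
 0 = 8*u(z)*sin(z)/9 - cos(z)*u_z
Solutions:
 u(z) = C1/cos(z)^(8/9)


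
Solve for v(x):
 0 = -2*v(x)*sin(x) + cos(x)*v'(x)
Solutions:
 v(x) = C1/cos(x)^2


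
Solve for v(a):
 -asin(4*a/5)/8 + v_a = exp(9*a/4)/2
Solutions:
 v(a) = C1 + a*asin(4*a/5)/8 + sqrt(25 - 16*a^2)/32 + 2*exp(9*a/4)/9


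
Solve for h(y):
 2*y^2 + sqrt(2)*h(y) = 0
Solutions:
 h(y) = -sqrt(2)*y^2


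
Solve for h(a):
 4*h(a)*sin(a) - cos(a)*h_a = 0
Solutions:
 h(a) = C1/cos(a)^4


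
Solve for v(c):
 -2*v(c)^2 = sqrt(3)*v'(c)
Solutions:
 v(c) = 3/(C1 + 2*sqrt(3)*c)


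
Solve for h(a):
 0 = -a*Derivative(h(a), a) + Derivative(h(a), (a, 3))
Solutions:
 h(a) = C1 + Integral(C2*airyai(a) + C3*airybi(a), a)


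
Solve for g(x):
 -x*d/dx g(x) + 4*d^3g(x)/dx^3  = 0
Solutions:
 g(x) = C1 + Integral(C2*airyai(2^(1/3)*x/2) + C3*airybi(2^(1/3)*x/2), x)


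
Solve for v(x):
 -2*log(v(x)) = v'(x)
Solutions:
 li(v(x)) = C1 - 2*x


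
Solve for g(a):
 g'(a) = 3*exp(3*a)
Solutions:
 g(a) = C1 + exp(3*a)


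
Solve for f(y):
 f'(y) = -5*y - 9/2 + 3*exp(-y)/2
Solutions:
 f(y) = C1 - 5*y^2/2 - 9*y/2 - 3*exp(-y)/2


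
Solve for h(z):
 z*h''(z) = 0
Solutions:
 h(z) = C1 + C2*z


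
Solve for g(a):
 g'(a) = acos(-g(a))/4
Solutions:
 Integral(1/acos(-_y), (_y, g(a))) = C1 + a/4


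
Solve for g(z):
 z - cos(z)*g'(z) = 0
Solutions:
 g(z) = C1 + Integral(z/cos(z), z)


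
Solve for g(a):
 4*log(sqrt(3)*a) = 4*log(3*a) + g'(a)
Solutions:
 g(a) = C1 - 2*a*log(3)


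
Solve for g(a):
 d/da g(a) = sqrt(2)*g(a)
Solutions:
 g(a) = C1*exp(sqrt(2)*a)


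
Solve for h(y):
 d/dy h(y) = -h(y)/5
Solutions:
 h(y) = C1*exp(-y/5)


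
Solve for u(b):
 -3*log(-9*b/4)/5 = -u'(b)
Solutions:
 u(b) = C1 + 3*b*log(-b)/5 + 3*b*(-2*log(2) - 1 + 2*log(3))/5


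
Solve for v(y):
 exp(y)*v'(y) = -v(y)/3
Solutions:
 v(y) = C1*exp(exp(-y)/3)


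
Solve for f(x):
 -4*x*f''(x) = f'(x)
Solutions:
 f(x) = C1 + C2*x^(3/4)


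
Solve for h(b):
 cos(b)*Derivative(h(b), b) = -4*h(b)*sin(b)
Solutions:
 h(b) = C1*cos(b)^4


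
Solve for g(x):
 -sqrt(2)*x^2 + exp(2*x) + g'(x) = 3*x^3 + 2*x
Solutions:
 g(x) = C1 + 3*x^4/4 + sqrt(2)*x^3/3 + x^2 - exp(2*x)/2


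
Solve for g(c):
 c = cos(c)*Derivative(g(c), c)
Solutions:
 g(c) = C1 + Integral(c/cos(c), c)


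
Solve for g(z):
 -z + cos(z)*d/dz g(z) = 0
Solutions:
 g(z) = C1 + Integral(z/cos(z), z)


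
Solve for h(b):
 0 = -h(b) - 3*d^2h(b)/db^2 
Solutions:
 h(b) = C1*sin(sqrt(3)*b/3) + C2*cos(sqrt(3)*b/3)


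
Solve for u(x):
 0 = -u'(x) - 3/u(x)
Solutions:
 u(x) = -sqrt(C1 - 6*x)
 u(x) = sqrt(C1 - 6*x)


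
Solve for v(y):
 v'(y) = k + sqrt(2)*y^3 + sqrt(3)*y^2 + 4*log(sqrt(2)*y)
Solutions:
 v(y) = C1 + k*y + sqrt(2)*y^4/4 + sqrt(3)*y^3/3 + 4*y*log(y) - 4*y + y*log(4)


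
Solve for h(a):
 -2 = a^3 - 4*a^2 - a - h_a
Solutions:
 h(a) = C1 + a^4/4 - 4*a^3/3 - a^2/2 + 2*a


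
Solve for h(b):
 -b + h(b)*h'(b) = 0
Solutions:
 h(b) = -sqrt(C1 + b^2)
 h(b) = sqrt(C1 + b^2)


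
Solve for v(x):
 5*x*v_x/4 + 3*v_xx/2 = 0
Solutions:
 v(x) = C1 + C2*erf(sqrt(15)*x/6)


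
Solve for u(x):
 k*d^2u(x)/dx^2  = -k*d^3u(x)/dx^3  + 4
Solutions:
 u(x) = C1 + C2*x + C3*exp(-x) + 2*x^2/k


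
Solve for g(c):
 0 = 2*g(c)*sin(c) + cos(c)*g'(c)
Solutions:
 g(c) = C1*cos(c)^2


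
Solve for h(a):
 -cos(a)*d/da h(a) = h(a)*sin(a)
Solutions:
 h(a) = C1*cos(a)


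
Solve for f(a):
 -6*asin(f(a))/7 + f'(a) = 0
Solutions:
 Integral(1/asin(_y), (_y, f(a))) = C1 + 6*a/7


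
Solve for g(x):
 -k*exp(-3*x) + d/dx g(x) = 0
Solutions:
 g(x) = C1 - k*exp(-3*x)/3


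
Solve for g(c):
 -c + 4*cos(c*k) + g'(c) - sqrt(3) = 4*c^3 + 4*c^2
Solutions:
 g(c) = C1 + c^4 + 4*c^3/3 + c^2/2 + sqrt(3)*c - 4*sin(c*k)/k


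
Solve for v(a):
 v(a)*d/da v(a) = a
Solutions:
 v(a) = -sqrt(C1 + a^2)
 v(a) = sqrt(C1 + a^2)


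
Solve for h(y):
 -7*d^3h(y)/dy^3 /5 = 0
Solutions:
 h(y) = C1 + C2*y + C3*y^2


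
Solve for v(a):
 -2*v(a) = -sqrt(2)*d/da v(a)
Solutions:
 v(a) = C1*exp(sqrt(2)*a)


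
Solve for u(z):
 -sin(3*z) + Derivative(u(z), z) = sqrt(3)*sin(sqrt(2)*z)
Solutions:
 u(z) = C1 - cos(3*z)/3 - sqrt(6)*cos(sqrt(2)*z)/2


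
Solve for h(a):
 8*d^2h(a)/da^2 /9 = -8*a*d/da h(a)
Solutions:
 h(a) = C1 + C2*erf(3*sqrt(2)*a/2)


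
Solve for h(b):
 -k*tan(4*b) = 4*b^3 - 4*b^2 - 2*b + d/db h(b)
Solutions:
 h(b) = C1 - b^4 + 4*b^3/3 + b^2 + k*log(cos(4*b))/4


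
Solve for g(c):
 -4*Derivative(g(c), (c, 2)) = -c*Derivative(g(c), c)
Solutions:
 g(c) = C1 + C2*erfi(sqrt(2)*c/4)


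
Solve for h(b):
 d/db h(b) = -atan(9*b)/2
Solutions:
 h(b) = C1 - b*atan(9*b)/2 + log(81*b^2 + 1)/36


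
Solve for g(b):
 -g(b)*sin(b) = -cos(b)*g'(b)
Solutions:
 g(b) = C1/cos(b)


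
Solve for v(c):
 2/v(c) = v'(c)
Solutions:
 v(c) = -sqrt(C1 + 4*c)
 v(c) = sqrt(C1 + 4*c)


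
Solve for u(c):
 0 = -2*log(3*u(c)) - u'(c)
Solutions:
 Integral(1/(log(_y) + log(3)), (_y, u(c)))/2 = C1 - c


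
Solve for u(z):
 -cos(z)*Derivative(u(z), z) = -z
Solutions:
 u(z) = C1 + Integral(z/cos(z), z)


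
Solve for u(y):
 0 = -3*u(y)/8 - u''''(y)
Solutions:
 u(y) = (C1*sin(2^(3/4)*3^(1/4)*y/4) + C2*cos(2^(3/4)*3^(1/4)*y/4))*exp(-2^(3/4)*3^(1/4)*y/4) + (C3*sin(2^(3/4)*3^(1/4)*y/4) + C4*cos(2^(3/4)*3^(1/4)*y/4))*exp(2^(3/4)*3^(1/4)*y/4)


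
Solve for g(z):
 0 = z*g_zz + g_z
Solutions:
 g(z) = C1 + C2*log(z)


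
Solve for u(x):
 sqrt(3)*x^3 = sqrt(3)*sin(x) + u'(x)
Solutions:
 u(x) = C1 + sqrt(3)*x^4/4 + sqrt(3)*cos(x)


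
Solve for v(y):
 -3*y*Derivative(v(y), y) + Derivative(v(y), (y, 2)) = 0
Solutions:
 v(y) = C1 + C2*erfi(sqrt(6)*y/2)


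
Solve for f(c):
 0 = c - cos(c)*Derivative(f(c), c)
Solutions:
 f(c) = C1 + Integral(c/cos(c), c)


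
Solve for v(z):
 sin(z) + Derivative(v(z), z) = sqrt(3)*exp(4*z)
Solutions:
 v(z) = C1 + sqrt(3)*exp(4*z)/4 + cos(z)


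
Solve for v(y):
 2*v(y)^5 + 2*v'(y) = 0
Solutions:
 v(y) = -I*(1/(C1 + 4*y))^(1/4)
 v(y) = I*(1/(C1 + 4*y))^(1/4)
 v(y) = -(1/(C1 + 4*y))^(1/4)
 v(y) = (1/(C1 + 4*y))^(1/4)


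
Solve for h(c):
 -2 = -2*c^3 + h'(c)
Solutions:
 h(c) = C1 + c^4/2 - 2*c


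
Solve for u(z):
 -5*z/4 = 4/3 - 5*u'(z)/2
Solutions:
 u(z) = C1 + z^2/4 + 8*z/15


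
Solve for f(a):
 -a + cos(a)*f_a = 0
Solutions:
 f(a) = C1 + Integral(a/cos(a), a)


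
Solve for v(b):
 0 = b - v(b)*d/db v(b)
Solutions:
 v(b) = -sqrt(C1 + b^2)
 v(b) = sqrt(C1 + b^2)


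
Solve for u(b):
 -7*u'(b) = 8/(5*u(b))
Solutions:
 u(b) = -sqrt(C1 - 560*b)/35
 u(b) = sqrt(C1 - 560*b)/35


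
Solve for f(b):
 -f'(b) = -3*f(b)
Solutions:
 f(b) = C1*exp(3*b)


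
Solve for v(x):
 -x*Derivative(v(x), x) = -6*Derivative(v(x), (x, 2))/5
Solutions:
 v(x) = C1 + C2*erfi(sqrt(15)*x/6)


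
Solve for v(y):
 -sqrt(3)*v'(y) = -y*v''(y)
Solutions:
 v(y) = C1 + C2*y^(1 + sqrt(3))


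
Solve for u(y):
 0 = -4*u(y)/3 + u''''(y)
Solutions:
 u(y) = C1*exp(-sqrt(2)*3^(3/4)*y/3) + C2*exp(sqrt(2)*3^(3/4)*y/3) + C3*sin(sqrt(2)*3^(3/4)*y/3) + C4*cos(sqrt(2)*3^(3/4)*y/3)


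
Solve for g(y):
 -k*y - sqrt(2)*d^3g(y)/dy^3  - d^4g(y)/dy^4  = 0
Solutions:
 g(y) = C1 + C2*y + C3*y^2 + C4*exp(-sqrt(2)*y) - sqrt(2)*k*y^4/48 + k*y^3/12


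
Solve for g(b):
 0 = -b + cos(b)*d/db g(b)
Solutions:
 g(b) = C1 + Integral(b/cos(b), b)


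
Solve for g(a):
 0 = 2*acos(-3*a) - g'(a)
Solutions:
 g(a) = C1 + 2*a*acos(-3*a) + 2*sqrt(1 - 9*a^2)/3


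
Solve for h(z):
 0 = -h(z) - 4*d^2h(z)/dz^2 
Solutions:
 h(z) = C1*sin(z/2) + C2*cos(z/2)


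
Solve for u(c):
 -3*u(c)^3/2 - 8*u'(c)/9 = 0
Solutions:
 u(c) = -2*sqrt(2)*sqrt(-1/(C1 - 27*c))
 u(c) = 2*sqrt(2)*sqrt(-1/(C1 - 27*c))


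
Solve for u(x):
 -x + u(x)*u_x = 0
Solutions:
 u(x) = -sqrt(C1 + x^2)
 u(x) = sqrt(C1 + x^2)


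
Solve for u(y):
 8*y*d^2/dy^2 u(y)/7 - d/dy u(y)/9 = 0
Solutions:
 u(y) = C1 + C2*y^(79/72)


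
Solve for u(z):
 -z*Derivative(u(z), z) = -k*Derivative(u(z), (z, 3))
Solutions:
 u(z) = C1 + Integral(C2*airyai(z*(1/k)^(1/3)) + C3*airybi(z*(1/k)^(1/3)), z)


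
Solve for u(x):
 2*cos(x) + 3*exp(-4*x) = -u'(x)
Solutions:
 u(x) = C1 - 2*sin(x) + 3*exp(-4*x)/4


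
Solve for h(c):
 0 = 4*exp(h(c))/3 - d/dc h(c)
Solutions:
 h(c) = log(-1/(C1 + 4*c)) + log(3)


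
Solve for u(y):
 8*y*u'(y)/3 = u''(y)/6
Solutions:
 u(y) = C1 + C2*erfi(2*sqrt(2)*y)


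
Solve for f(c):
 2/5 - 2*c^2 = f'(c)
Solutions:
 f(c) = C1 - 2*c^3/3 + 2*c/5


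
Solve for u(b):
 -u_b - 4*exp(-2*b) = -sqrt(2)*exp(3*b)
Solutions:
 u(b) = C1 + sqrt(2)*exp(3*b)/3 + 2*exp(-2*b)


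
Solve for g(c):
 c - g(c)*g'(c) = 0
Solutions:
 g(c) = -sqrt(C1 + c^2)
 g(c) = sqrt(C1 + c^2)


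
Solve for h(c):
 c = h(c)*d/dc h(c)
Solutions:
 h(c) = -sqrt(C1 + c^2)
 h(c) = sqrt(C1 + c^2)


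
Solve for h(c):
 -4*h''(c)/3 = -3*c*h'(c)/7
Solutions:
 h(c) = C1 + C2*erfi(3*sqrt(14)*c/28)


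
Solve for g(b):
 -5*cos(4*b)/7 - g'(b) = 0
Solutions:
 g(b) = C1 - 5*sin(4*b)/28


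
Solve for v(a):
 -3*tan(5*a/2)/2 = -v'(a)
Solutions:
 v(a) = C1 - 3*log(cos(5*a/2))/5


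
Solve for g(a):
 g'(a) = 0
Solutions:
 g(a) = C1


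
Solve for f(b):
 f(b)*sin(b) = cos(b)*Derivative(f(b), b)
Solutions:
 f(b) = C1/cos(b)


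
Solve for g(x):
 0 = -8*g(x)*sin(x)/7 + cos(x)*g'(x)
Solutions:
 g(x) = C1/cos(x)^(8/7)


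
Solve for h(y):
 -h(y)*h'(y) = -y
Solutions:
 h(y) = -sqrt(C1 + y^2)
 h(y) = sqrt(C1 + y^2)


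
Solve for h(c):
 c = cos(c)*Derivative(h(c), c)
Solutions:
 h(c) = C1 + Integral(c/cos(c), c)


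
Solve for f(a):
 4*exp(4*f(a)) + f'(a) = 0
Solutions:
 f(a) = log(-I*(1/(C1 + 16*a))^(1/4))
 f(a) = log(I*(1/(C1 + 16*a))^(1/4))
 f(a) = log(-(1/(C1 + 16*a))^(1/4))
 f(a) = log(1/(C1 + 16*a))/4


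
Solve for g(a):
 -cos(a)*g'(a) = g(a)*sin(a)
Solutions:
 g(a) = C1*cos(a)


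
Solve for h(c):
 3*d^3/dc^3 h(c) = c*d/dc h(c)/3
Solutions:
 h(c) = C1 + Integral(C2*airyai(3^(1/3)*c/3) + C3*airybi(3^(1/3)*c/3), c)


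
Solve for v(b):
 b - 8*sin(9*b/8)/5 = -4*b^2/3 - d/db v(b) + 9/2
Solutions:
 v(b) = C1 - 4*b^3/9 - b^2/2 + 9*b/2 - 64*cos(9*b/8)/45


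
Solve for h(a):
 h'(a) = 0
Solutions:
 h(a) = C1


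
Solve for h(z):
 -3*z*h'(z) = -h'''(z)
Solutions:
 h(z) = C1 + Integral(C2*airyai(3^(1/3)*z) + C3*airybi(3^(1/3)*z), z)


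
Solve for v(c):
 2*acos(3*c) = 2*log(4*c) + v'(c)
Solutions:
 v(c) = C1 - 2*c*log(c) + 2*c*acos(3*c) - 4*c*log(2) + 2*c - 2*sqrt(1 - 9*c^2)/3


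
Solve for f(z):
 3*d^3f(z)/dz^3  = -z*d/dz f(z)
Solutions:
 f(z) = C1 + Integral(C2*airyai(-3^(2/3)*z/3) + C3*airybi(-3^(2/3)*z/3), z)


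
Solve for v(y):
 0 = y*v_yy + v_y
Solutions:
 v(y) = C1 + C2*log(y)


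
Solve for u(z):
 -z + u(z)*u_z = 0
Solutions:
 u(z) = -sqrt(C1 + z^2)
 u(z) = sqrt(C1 + z^2)


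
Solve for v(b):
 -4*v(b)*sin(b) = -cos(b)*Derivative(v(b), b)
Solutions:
 v(b) = C1/cos(b)^4


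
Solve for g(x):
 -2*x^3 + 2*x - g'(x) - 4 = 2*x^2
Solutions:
 g(x) = C1 - x^4/2 - 2*x^3/3 + x^2 - 4*x


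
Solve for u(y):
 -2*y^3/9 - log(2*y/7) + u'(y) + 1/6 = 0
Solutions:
 u(y) = C1 + y^4/18 + y*log(y) + y*log(2/7) - 7*y/6


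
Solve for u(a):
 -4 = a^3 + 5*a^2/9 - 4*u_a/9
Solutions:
 u(a) = C1 + 9*a^4/16 + 5*a^3/12 + 9*a


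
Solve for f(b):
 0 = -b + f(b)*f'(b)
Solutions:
 f(b) = -sqrt(C1 + b^2)
 f(b) = sqrt(C1 + b^2)


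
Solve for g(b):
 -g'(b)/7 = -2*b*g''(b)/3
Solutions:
 g(b) = C1 + C2*b^(17/14)


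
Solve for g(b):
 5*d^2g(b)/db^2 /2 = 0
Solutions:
 g(b) = C1 + C2*b


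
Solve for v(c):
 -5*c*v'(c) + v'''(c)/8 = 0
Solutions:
 v(c) = C1 + Integral(C2*airyai(2*5^(1/3)*c) + C3*airybi(2*5^(1/3)*c), c)


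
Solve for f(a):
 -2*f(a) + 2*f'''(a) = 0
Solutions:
 f(a) = C3*exp(a) + (C1*sin(sqrt(3)*a/2) + C2*cos(sqrt(3)*a/2))*exp(-a/2)


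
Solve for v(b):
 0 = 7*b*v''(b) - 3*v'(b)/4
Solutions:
 v(b) = C1 + C2*b^(31/28)


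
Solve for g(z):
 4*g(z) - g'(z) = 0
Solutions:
 g(z) = C1*exp(4*z)


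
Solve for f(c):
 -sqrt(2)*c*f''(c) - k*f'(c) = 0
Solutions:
 f(c) = C1 + c^(-sqrt(2)*re(k)/2 + 1)*(C2*sin(sqrt(2)*log(c)*Abs(im(k))/2) + C3*cos(sqrt(2)*log(c)*im(k)/2))


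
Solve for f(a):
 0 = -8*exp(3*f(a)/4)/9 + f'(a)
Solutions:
 f(a) = 4*log(-1/(C1 + 8*a))/3 + 4*log(12)/3
 f(a) = 4*log((-1/(C1 + 8*a))^(1/3)*(-12^(1/3) - 2^(2/3)*3^(5/6)*I)/2)
 f(a) = 4*log((-1/(C1 + 8*a))^(1/3)*(-12^(1/3) + 2^(2/3)*3^(5/6)*I)/2)


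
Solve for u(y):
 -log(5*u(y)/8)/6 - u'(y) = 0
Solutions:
 -6*Integral(1/(-log(_y) - log(5) + 3*log(2)), (_y, u(y))) = C1 - y


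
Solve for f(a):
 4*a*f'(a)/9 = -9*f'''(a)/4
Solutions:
 f(a) = C1 + Integral(C2*airyai(-2*2^(1/3)*3^(2/3)*a/9) + C3*airybi(-2*2^(1/3)*3^(2/3)*a/9), a)


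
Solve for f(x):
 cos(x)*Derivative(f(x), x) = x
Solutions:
 f(x) = C1 + Integral(x/cos(x), x)


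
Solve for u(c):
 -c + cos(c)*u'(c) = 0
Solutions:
 u(c) = C1 + Integral(c/cos(c), c)


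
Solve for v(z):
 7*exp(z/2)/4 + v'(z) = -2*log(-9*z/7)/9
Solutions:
 v(z) = C1 - 2*z*log(-z)/9 + 2*z*(-2*log(3) + 1 + log(7))/9 - 7*exp(z/2)/2


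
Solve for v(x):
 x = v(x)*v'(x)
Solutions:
 v(x) = -sqrt(C1 + x^2)
 v(x) = sqrt(C1 + x^2)


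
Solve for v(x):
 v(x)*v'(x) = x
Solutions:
 v(x) = -sqrt(C1 + x^2)
 v(x) = sqrt(C1 + x^2)


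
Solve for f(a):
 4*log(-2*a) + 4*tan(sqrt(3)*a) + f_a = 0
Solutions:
 f(a) = C1 - 4*a*log(-a) - 4*a*log(2) + 4*a + 4*sqrt(3)*log(cos(sqrt(3)*a))/3


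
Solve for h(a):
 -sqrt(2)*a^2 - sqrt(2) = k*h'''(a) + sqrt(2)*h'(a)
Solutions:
 h(a) = C1 + C2*exp(-2^(1/4)*a*sqrt(-1/k)) + C3*exp(2^(1/4)*a*sqrt(-1/k)) - a^3/3 + sqrt(2)*a*k - a


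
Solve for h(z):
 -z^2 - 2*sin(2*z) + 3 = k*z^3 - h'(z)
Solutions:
 h(z) = C1 + k*z^4/4 + z^3/3 - 3*z - cos(2*z)


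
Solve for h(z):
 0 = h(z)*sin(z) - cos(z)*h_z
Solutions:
 h(z) = C1/cos(z)


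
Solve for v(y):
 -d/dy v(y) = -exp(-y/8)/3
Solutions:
 v(y) = C1 - 8*exp(-y/8)/3


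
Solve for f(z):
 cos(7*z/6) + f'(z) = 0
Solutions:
 f(z) = C1 - 6*sin(7*z/6)/7


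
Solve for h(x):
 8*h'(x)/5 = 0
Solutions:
 h(x) = C1


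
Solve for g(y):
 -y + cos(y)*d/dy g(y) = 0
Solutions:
 g(y) = C1 + Integral(y/cos(y), y)


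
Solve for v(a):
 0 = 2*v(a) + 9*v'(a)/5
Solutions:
 v(a) = C1*exp(-10*a/9)


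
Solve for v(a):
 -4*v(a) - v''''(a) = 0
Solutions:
 v(a) = (C1*sin(a) + C2*cos(a))*exp(-a) + (C3*sin(a) + C4*cos(a))*exp(a)


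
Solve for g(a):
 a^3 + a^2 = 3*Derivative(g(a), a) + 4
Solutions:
 g(a) = C1 + a^4/12 + a^3/9 - 4*a/3


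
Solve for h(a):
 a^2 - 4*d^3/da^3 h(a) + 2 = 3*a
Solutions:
 h(a) = C1 + C2*a + C3*a^2 + a^5/240 - a^4/32 + a^3/12


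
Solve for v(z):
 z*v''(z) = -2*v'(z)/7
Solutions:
 v(z) = C1 + C2*z^(5/7)


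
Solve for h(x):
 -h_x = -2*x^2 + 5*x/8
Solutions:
 h(x) = C1 + 2*x^3/3 - 5*x^2/16


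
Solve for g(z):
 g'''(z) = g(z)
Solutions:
 g(z) = C3*exp(z) + (C1*sin(sqrt(3)*z/2) + C2*cos(sqrt(3)*z/2))*exp(-z/2)


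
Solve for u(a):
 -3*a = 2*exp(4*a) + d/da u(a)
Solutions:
 u(a) = C1 - 3*a^2/2 - exp(4*a)/2


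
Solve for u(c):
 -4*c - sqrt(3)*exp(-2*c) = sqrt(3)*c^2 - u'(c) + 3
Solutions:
 u(c) = C1 + sqrt(3)*c^3/3 + 2*c^2 + 3*c - sqrt(3)*exp(-2*c)/2


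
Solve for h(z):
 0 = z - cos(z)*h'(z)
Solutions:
 h(z) = C1 + Integral(z/cos(z), z)


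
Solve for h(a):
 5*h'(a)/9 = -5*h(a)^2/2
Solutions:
 h(a) = 2/(C1 + 9*a)


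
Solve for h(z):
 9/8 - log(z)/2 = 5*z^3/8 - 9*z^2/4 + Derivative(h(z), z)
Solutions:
 h(z) = C1 - 5*z^4/32 + 3*z^3/4 - z*log(z)/2 + 13*z/8


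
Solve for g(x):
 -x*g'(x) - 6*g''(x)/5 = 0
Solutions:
 g(x) = C1 + C2*erf(sqrt(15)*x/6)


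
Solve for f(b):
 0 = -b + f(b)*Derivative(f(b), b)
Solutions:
 f(b) = -sqrt(C1 + b^2)
 f(b) = sqrt(C1 + b^2)


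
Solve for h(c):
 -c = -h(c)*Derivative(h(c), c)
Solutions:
 h(c) = -sqrt(C1 + c^2)
 h(c) = sqrt(C1 + c^2)


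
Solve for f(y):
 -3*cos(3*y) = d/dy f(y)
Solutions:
 f(y) = C1 - sin(3*y)


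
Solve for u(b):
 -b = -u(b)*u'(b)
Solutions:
 u(b) = -sqrt(C1 + b^2)
 u(b) = sqrt(C1 + b^2)


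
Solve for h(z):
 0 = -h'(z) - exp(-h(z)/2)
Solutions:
 h(z) = 2*log(C1 - z/2)


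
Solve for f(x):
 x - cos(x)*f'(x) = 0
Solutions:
 f(x) = C1 + Integral(x/cos(x), x)


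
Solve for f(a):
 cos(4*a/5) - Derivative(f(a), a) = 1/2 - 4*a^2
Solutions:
 f(a) = C1 + 4*a^3/3 - a/2 + 5*sin(4*a/5)/4


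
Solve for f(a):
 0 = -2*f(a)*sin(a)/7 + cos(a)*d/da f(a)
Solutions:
 f(a) = C1/cos(a)^(2/7)


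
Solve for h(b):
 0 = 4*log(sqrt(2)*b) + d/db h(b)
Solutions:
 h(b) = C1 - 4*b*log(b) - b*log(4) + 4*b


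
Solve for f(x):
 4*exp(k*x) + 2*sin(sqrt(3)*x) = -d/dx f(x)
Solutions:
 f(x) = C1 + 2*sqrt(3)*cos(sqrt(3)*x)/3 - 4*exp(k*x)/k


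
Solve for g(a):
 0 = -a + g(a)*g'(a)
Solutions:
 g(a) = -sqrt(C1 + a^2)
 g(a) = sqrt(C1 + a^2)


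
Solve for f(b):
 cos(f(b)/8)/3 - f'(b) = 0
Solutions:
 -b/3 - 4*log(sin(f(b)/8) - 1) + 4*log(sin(f(b)/8) + 1) = C1


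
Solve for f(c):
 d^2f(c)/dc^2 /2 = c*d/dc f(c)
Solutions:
 f(c) = C1 + C2*erfi(c)


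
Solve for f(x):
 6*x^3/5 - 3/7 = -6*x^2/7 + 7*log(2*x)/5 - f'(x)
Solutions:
 f(x) = C1 - 3*x^4/10 - 2*x^3/7 + 7*x*log(x)/5 - 34*x/35 + 7*x*log(2)/5


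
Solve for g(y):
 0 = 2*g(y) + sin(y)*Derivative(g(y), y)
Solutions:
 g(y) = C1*(cos(y) + 1)/(cos(y) - 1)


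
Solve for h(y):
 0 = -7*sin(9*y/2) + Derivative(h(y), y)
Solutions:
 h(y) = C1 - 14*cos(9*y/2)/9


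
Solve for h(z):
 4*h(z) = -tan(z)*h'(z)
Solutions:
 h(z) = C1/sin(z)^4


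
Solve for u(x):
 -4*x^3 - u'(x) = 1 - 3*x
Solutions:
 u(x) = C1 - x^4 + 3*x^2/2 - x


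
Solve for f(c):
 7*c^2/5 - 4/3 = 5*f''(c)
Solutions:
 f(c) = C1 + C2*c + 7*c^4/300 - 2*c^2/15


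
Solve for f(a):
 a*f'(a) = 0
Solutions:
 f(a) = C1


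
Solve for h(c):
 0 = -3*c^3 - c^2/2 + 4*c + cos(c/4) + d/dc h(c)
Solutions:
 h(c) = C1 + 3*c^4/4 + c^3/6 - 2*c^2 - 4*sin(c/4)


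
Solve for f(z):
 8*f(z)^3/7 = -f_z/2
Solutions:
 f(z) = -sqrt(14)*sqrt(-1/(C1 - 16*z))/2
 f(z) = sqrt(14)*sqrt(-1/(C1 - 16*z))/2


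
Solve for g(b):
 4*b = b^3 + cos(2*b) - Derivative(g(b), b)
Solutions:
 g(b) = C1 + b^4/4 - 2*b^2 + sin(2*b)/2


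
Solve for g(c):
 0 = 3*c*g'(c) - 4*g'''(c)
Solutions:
 g(c) = C1 + Integral(C2*airyai(6^(1/3)*c/2) + C3*airybi(6^(1/3)*c/2), c)


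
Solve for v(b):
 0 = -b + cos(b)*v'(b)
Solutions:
 v(b) = C1 + Integral(b/cos(b), b)


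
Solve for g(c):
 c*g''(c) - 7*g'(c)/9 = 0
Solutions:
 g(c) = C1 + C2*c^(16/9)


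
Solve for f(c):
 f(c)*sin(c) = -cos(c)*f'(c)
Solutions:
 f(c) = C1*cos(c)


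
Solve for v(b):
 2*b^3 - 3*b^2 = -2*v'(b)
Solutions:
 v(b) = C1 - b^4/4 + b^3/2


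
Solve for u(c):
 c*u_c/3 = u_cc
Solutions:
 u(c) = C1 + C2*erfi(sqrt(6)*c/6)


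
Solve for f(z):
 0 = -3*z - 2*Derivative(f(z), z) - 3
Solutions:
 f(z) = C1 - 3*z^2/4 - 3*z/2


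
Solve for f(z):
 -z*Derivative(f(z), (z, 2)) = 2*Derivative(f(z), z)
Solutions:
 f(z) = C1 + C2/z


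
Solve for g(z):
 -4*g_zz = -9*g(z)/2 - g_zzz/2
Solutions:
 g(z) = C1*exp(-z) + C2*exp(3*z*(3 - sqrt(5))/2) + C3*exp(3*z*(sqrt(5) + 3)/2)


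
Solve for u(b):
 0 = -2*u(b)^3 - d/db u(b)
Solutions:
 u(b) = -sqrt(2)*sqrt(-1/(C1 - 2*b))/2
 u(b) = sqrt(2)*sqrt(-1/(C1 - 2*b))/2


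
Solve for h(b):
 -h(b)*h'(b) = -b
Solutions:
 h(b) = -sqrt(C1 + b^2)
 h(b) = sqrt(C1 + b^2)


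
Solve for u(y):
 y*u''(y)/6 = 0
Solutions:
 u(y) = C1 + C2*y


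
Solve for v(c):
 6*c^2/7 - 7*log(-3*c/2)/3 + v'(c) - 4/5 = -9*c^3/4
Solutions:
 v(c) = C1 - 9*c^4/16 - 2*c^3/7 + 7*c*log(-c)/3 + c*(-35*log(2) - 23 + 35*log(3))/15


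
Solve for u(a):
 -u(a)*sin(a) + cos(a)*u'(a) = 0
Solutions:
 u(a) = C1/cos(a)


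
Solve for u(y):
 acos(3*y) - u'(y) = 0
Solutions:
 u(y) = C1 + y*acos(3*y) - sqrt(1 - 9*y^2)/3


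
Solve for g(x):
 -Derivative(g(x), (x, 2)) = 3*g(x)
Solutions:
 g(x) = C1*sin(sqrt(3)*x) + C2*cos(sqrt(3)*x)


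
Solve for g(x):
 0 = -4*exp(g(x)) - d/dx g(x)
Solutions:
 g(x) = log(1/(C1 + 4*x))


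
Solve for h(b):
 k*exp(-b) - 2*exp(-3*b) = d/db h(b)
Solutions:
 h(b) = C1 - k*exp(-b) + 2*exp(-3*b)/3


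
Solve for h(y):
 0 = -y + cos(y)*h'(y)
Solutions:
 h(y) = C1 + Integral(y/cos(y), y)


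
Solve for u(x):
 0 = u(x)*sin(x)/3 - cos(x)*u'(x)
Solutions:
 u(x) = C1/cos(x)^(1/3)


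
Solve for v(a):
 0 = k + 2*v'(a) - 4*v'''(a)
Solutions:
 v(a) = C1 + C2*exp(-sqrt(2)*a/2) + C3*exp(sqrt(2)*a/2) - a*k/2


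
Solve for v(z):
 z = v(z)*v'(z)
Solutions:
 v(z) = -sqrt(C1 + z^2)
 v(z) = sqrt(C1 + z^2)


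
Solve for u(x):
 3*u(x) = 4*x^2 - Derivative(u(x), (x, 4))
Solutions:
 u(x) = 4*x^2/3 + (C1*sin(sqrt(2)*3^(1/4)*x/2) + C2*cos(sqrt(2)*3^(1/4)*x/2))*exp(-sqrt(2)*3^(1/4)*x/2) + (C3*sin(sqrt(2)*3^(1/4)*x/2) + C4*cos(sqrt(2)*3^(1/4)*x/2))*exp(sqrt(2)*3^(1/4)*x/2)


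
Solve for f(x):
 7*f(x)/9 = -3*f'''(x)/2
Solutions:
 f(x) = C3*exp(-14^(1/3)*x/3) + (C1*sin(14^(1/3)*sqrt(3)*x/6) + C2*cos(14^(1/3)*sqrt(3)*x/6))*exp(14^(1/3)*x/6)


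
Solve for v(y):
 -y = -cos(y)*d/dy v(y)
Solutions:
 v(y) = C1 + Integral(y/cos(y), y)


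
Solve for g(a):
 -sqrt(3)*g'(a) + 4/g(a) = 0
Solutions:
 g(a) = -sqrt(C1 + 24*sqrt(3)*a)/3
 g(a) = sqrt(C1 + 24*sqrt(3)*a)/3


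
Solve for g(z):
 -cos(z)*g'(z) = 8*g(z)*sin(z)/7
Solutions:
 g(z) = C1*cos(z)^(8/7)


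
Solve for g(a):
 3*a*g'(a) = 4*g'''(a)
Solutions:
 g(a) = C1 + Integral(C2*airyai(6^(1/3)*a/2) + C3*airybi(6^(1/3)*a/2), a)


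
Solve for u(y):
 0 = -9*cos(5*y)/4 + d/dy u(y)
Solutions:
 u(y) = C1 + 9*sin(5*y)/20


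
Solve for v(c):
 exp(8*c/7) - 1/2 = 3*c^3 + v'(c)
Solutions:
 v(c) = C1 - 3*c^4/4 - c/2 + 7*exp(8*c/7)/8


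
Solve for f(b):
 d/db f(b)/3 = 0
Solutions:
 f(b) = C1


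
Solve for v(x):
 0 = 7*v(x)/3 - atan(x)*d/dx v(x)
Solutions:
 v(x) = C1*exp(7*Integral(1/atan(x), x)/3)


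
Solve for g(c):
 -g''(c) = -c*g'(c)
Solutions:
 g(c) = C1 + C2*erfi(sqrt(2)*c/2)


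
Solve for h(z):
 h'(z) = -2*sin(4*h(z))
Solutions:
 h(z) = -acos((-C1 - exp(16*z))/(C1 - exp(16*z)))/4 + pi/2
 h(z) = acos((-C1 - exp(16*z))/(C1 - exp(16*z)))/4


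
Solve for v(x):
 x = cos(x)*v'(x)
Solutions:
 v(x) = C1 + Integral(x/cos(x), x)


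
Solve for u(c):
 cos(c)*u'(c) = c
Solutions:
 u(c) = C1 + Integral(c/cos(c), c)


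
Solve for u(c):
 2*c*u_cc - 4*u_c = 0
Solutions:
 u(c) = C1 + C2*c^3


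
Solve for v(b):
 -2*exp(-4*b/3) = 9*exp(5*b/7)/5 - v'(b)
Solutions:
 v(b) = C1 + 63*exp(5*b/7)/25 - 3*exp(-4*b/3)/2


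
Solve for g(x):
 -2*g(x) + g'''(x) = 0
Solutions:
 g(x) = C3*exp(2^(1/3)*x) + (C1*sin(2^(1/3)*sqrt(3)*x/2) + C2*cos(2^(1/3)*sqrt(3)*x/2))*exp(-2^(1/3)*x/2)


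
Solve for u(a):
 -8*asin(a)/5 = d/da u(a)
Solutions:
 u(a) = C1 - 8*a*asin(a)/5 - 8*sqrt(1 - a^2)/5


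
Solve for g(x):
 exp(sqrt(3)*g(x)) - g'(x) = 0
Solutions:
 g(x) = sqrt(3)*(2*log(-1/(C1 + x)) - log(3))/6


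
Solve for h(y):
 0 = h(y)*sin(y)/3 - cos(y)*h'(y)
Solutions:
 h(y) = C1/cos(y)^(1/3)


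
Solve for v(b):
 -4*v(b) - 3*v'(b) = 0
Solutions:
 v(b) = C1*exp(-4*b/3)


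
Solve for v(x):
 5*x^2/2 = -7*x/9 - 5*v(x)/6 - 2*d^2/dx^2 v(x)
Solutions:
 v(x) = C1*sin(sqrt(15)*x/6) + C2*cos(sqrt(15)*x/6) - 3*x^2 - 14*x/15 + 72/5


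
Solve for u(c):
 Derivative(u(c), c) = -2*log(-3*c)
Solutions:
 u(c) = C1 - 2*c*log(-c) + 2*c*(1 - log(3))


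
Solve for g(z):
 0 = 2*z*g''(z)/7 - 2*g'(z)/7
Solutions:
 g(z) = C1 + C2*z^2


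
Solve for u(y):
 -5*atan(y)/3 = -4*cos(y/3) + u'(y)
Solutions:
 u(y) = C1 - 5*y*atan(y)/3 + 5*log(y^2 + 1)/6 + 12*sin(y/3)


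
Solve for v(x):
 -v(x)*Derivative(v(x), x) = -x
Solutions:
 v(x) = -sqrt(C1 + x^2)
 v(x) = sqrt(C1 + x^2)


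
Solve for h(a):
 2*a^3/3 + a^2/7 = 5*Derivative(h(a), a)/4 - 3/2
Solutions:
 h(a) = C1 + 2*a^4/15 + 4*a^3/105 + 6*a/5


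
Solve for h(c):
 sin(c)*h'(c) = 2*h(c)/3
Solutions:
 h(c) = C1*(cos(c) - 1)^(1/3)/(cos(c) + 1)^(1/3)


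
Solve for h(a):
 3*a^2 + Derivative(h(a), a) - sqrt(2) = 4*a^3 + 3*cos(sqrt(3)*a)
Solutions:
 h(a) = C1 + a^4 - a^3 + sqrt(2)*a + sqrt(3)*sin(sqrt(3)*a)


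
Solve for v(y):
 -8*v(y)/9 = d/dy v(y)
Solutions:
 v(y) = C1*exp(-8*y/9)


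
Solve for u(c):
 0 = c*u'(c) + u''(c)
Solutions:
 u(c) = C1 + C2*erf(sqrt(2)*c/2)


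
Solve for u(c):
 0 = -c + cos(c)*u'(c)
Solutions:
 u(c) = C1 + Integral(c/cos(c), c)


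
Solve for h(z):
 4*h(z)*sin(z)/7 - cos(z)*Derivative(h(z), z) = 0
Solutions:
 h(z) = C1/cos(z)^(4/7)


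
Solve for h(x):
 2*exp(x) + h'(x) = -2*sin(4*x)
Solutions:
 h(x) = C1 - 2*exp(x) + cos(4*x)/2


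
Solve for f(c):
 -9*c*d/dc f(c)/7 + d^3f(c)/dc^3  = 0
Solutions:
 f(c) = C1 + Integral(C2*airyai(21^(2/3)*c/7) + C3*airybi(21^(2/3)*c/7), c)


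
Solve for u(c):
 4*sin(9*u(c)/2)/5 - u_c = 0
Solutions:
 -4*c/5 + log(cos(9*u(c)/2) - 1)/9 - log(cos(9*u(c)/2) + 1)/9 = C1


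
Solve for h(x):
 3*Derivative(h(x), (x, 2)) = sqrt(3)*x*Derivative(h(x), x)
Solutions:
 h(x) = C1 + C2*erfi(sqrt(2)*3^(3/4)*x/6)


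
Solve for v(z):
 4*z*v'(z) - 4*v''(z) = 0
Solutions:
 v(z) = C1 + C2*erfi(sqrt(2)*z/2)


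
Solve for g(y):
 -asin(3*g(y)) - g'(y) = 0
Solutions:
 Integral(1/asin(3*_y), (_y, g(y))) = C1 - y


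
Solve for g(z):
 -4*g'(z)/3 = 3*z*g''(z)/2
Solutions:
 g(z) = C1 + C2*z^(1/9)


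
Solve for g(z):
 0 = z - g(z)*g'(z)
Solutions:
 g(z) = -sqrt(C1 + z^2)
 g(z) = sqrt(C1 + z^2)


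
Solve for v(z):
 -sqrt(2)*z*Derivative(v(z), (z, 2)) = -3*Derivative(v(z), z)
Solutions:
 v(z) = C1 + C2*z^(1 + 3*sqrt(2)/2)


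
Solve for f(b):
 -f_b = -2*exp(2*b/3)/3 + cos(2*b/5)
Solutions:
 f(b) = C1 + exp(2*b/3) - 5*sin(2*b/5)/2


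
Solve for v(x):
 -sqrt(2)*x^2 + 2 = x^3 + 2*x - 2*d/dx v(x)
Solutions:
 v(x) = C1 + x^4/8 + sqrt(2)*x^3/6 + x^2/2 - x


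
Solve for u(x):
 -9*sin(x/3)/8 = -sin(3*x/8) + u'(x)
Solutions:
 u(x) = C1 + 27*cos(x/3)/8 - 8*cos(3*x/8)/3


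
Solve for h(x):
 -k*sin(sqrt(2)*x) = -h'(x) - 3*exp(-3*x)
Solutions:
 h(x) = C1 - sqrt(2)*k*cos(sqrt(2)*x)/2 + exp(-3*x)


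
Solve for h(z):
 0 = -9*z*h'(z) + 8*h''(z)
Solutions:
 h(z) = C1 + C2*erfi(3*z/4)


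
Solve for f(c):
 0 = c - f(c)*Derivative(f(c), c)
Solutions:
 f(c) = -sqrt(C1 + c^2)
 f(c) = sqrt(C1 + c^2)


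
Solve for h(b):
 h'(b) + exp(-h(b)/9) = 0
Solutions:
 h(b) = 9*log(C1 - b/9)


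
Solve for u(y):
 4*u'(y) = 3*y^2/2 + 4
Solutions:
 u(y) = C1 + y^3/8 + y


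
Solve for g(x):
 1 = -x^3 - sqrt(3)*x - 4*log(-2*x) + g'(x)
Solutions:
 g(x) = C1 + x^4/4 + sqrt(3)*x^2/2 + 4*x*log(-x) + x*(-3 + 4*log(2))


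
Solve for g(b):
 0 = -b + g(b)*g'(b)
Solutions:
 g(b) = -sqrt(C1 + b^2)
 g(b) = sqrt(C1 + b^2)


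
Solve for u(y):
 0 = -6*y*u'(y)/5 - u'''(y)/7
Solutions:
 u(y) = C1 + Integral(C2*airyai(-42^(1/3)*5^(2/3)*y/5) + C3*airybi(-42^(1/3)*5^(2/3)*y/5), y)


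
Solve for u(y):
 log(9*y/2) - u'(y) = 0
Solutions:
 u(y) = C1 + y*log(y) - y + y*log(9/2)


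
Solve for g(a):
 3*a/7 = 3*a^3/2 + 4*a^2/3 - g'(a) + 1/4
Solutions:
 g(a) = C1 + 3*a^4/8 + 4*a^3/9 - 3*a^2/14 + a/4


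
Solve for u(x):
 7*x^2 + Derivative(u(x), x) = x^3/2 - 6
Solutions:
 u(x) = C1 + x^4/8 - 7*x^3/3 - 6*x


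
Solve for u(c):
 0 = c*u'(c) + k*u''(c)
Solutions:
 u(c) = C1 + C2*sqrt(k)*erf(sqrt(2)*c*sqrt(1/k)/2)


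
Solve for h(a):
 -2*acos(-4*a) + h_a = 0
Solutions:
 h(a) = C1 + 2*a*acos(-4*a) + sqrt(1 - 16*a^2)/2


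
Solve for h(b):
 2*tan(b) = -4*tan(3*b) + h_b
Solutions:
 h(b) = C1 - 2*log(cos(b)) - 4*log(cos(3*b))/3


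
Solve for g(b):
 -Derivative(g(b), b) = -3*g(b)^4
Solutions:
 g(b) = (-1/(C1 + 9*b))^(1/3)
 g(b) = (-1/(C1 + 3*b))^(1/3)*(-3^(2/3) - 3*3^(1/6)*I)/6
 g(b) = (-1/(C1 + 3*b))^(1/3)*(-3^(2/3) + 3*3^(1/6)*I)/6


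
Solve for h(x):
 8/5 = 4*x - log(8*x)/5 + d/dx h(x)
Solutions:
 h(x) = C1 - 2*x^2 + x*log(x)/5 + 3*x*log(2)/5 + 7*x/5


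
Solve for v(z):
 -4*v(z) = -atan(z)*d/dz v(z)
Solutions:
 v(z) = C1*exp(4*Integral(1/atan(z), z))


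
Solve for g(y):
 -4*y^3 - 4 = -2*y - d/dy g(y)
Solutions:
 g(y) = C1 + y^4 - y^2 + 4*y


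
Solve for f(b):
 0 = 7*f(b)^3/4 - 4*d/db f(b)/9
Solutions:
 f(b) = -2*sqrt(2)*sqrt(-1/(C1 + 63*b))
 f(b) = 2*sqrt(2)*sqrt(-1/(C1 + 63*b))


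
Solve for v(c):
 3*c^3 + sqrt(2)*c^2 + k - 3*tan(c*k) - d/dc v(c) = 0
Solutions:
 v(c) = C1 + 3*c^4/4 + sqrt(2)*c^3/3 + c*k - 3*Piecewise((-log(cos(c*k))/k, Ne(k, 0)), (0, True))


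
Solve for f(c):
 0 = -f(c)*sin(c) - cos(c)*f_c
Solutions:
 f(c) = C1*cos(c)


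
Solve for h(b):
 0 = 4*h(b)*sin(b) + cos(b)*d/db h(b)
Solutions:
 h(b) = C1*cos(b)^4


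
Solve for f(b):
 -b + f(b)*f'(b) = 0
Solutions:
 f(b) = -sqrt(C1 + b^2)
 f(b) = sqrt(C1 + b^2)


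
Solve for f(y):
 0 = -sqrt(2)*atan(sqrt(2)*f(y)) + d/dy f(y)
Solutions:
 Integral(1/atan(sqrt(2)*_y), (_y, f(y))) = C1 + sqrt(2)*y


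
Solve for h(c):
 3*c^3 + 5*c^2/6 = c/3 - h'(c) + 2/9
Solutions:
 h(c) = C1 - 3*c^4/4 - 5*c^3/18 + c^2/6 + 2*c/9


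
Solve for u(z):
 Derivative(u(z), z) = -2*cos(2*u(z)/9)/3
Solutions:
 2*z/3 - 9*log(sin(2*u(z)/9) - 1)/4 + 9*log(sin(2*u(z)/9) + 1)/4 = C1


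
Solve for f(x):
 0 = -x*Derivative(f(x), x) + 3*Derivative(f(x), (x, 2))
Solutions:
 f(x) = C1 + C2*erfi(sqrt(6)*x/6)


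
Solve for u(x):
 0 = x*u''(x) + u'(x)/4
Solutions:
 u(x) = C1 + C2*x^(3/4)


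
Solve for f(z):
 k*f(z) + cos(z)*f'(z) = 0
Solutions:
 f(z) = C1*exp(k*(log(sin(z) - 1) - log(sin(z) + 1))/2)


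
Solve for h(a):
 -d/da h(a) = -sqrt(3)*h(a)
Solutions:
 h(a) = C1*exp(sqrt(3)*a)


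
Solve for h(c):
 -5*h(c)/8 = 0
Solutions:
 h(c) = 0


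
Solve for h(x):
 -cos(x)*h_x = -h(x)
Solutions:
 h(x) = C1*sqrt(sin(x) + 1)/sqrt(sin(x) - 1)


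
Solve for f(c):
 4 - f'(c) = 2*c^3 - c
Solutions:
 f(c) = C1 - c^4/2 + c^2/2 + 4*c


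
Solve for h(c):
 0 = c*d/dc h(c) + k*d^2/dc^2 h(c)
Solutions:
 h(c) = C1 + C2*sqrt(k)*erf(sqrt(2)*c*sqrt(1/k)/2)


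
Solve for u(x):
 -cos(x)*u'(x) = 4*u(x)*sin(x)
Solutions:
 u(x) = C1*cos(x)^4


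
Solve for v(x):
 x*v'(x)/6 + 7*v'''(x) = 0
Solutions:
 v(x) = C1 + Integral(C2*airyai(-42^(2/3)*x/42) + C3*airybi(-42^(2/3)*x/42), x)


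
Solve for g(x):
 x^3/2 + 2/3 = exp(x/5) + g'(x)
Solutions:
 g(x) = C1 + x^4/8 + 2*x/3 - 5*exp(x/5)


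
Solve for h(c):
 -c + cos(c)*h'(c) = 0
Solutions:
 h(c) = C1 + Integral(c/cos(c), c)


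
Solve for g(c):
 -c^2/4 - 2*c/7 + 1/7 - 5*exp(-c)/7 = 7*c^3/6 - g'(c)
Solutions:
 g(c) = C1 + 7*c^4/24 + c^3/12 + c^2/7 - c/7 - 5*exp(-c)/7


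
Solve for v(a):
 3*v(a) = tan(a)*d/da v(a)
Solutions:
 v(a) = C1*sin(a)^3


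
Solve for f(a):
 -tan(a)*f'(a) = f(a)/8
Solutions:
 f(a) = C1/sin(a)^(1/8)


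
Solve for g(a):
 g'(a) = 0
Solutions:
 g(a) = C1


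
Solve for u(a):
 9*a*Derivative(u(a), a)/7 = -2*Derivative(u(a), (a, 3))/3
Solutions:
 u(a) = C1 + Integral(C2*airyai(-3*14^(2/3)*a/14) + C3*airybi(-3*14^(2/3)*a/14), a)


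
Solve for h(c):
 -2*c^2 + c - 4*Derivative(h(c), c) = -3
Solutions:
 h(c) = C1 - c^3/6 + c^2/8 + 3*c/4


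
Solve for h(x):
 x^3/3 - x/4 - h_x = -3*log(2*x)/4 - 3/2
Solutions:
 h(x) = C1 + x^4/12 - x^2/8 + 3*x*log(x)/4 + 3*x*log(2)/4 + 3*x/4


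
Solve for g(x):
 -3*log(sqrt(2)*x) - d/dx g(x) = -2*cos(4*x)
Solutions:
 g(x) = C1 - 3*x*log(x) - 3*x*log(2)/2 + 3*x + sin(4*x)/2


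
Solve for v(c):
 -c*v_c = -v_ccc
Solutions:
 v(c) = C1 + Integral(C2*airyai(c) + C3*airybi(c), c)


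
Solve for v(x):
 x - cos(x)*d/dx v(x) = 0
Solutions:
 v(x) = C1 + Integral(x/cos(x), x)


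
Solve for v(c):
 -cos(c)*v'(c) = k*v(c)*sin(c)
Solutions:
 v(c) = C1*exp(k*log(cos(c)))


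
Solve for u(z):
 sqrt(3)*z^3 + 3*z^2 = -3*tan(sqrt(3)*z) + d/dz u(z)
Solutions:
 u(z) = C1 + sqrt(3)*z^4/4 + z^3 - sqrt(3)*log(cos(sqrt(3)*z))
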